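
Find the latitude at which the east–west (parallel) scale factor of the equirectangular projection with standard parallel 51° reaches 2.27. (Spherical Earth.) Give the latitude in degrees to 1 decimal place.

With standard parallel φ₀ = 51°, the equirectangular projection gives x = Rλ cos φ₀, y = Rφ, so h = 1 and k = cos 51° / cos φ.
k = cos φ₀ / cos φ = 2.27  ⇒  cos φ = cos 51° / 2.27 = 0.2772.
φ = arccos(0.2772) ≈ 73.9°.

73.9°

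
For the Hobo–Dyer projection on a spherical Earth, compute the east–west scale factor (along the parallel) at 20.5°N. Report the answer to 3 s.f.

Hobo–Dyer is a cylindrical equal-area projection with standard parallels at ±37.5°. For cylindrical equal-area with standard parallel φ₀, h = cos φ / cos φ₀ and k = cos φ₀ / cos φ, so h·k = 1.
k = cos 37.5° / cos 20.5° = 0.7934/0.9367 = 0.8470.

0.847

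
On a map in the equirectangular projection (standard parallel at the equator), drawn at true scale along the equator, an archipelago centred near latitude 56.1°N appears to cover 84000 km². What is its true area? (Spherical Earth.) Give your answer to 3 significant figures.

For the equirectangular projection with φ₀ = 0 (plate carrée), h = 1 along meridians and k = sec φ along parallels.
Areal scale = h·k = 1 × sec φ; at 56.1°, h = 1.000, k = 1.793, so h·k = 1.793.
True area = apparent / (areal scale) = 84000 / 1.793 ≈ 46900 km².

46900 km²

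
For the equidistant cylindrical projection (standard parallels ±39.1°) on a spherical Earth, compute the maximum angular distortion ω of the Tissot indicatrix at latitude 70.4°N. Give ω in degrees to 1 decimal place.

The equidistant cylindrical projection with φ₀ = 39.1° has h = 1 (meridians true) and k = cos φ₀ / cos φ along parallels.
At 70.4°: h = 1.000, k = 2.313; principal scales a = 2.313, b = 1.000.
sin(ω/2) = (a − b)/(a + b) = 1.313/3.313 = 0.3964, so ω = 2 arcsin(0.3964) ≈ 46.7°.

46.7°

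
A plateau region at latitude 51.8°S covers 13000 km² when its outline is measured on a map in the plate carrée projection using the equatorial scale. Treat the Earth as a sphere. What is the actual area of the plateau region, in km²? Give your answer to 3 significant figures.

In the plate carrée (x = Rλ, y = Rφ), meridians are true-scale (h = 1) and parallels are stretched by k = sec φ.
Areal scale = h·k = 1 × sec φ; at 51.8°, h = 1.000, k = 1.617, so h·k = 1.617.
True area = apparent / (areal scale) = 13000 / 1.617 ≈ 8040 km².

8040 km²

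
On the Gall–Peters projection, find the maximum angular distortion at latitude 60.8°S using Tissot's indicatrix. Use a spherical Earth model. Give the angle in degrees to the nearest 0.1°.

The Gall–Peters projection is cylindrical equal-area with φ₀ = 45°. Cylindrical equal-area (φ₀ = 45°): h = cos φ / cos 45° along meridians, k = cos 45° / cos φ along parallels; h·k = 1.
At 60.8°: h = 0.6899, k = 1.449; principal scales a = 1.449, b = 0.6899.
sin(ω/2) = (a − b)/(a + b) = 0.7595/2.139 = 0.3550, so ω = 2 arcsin(0.3550) ≈ 41.6°.

41.6°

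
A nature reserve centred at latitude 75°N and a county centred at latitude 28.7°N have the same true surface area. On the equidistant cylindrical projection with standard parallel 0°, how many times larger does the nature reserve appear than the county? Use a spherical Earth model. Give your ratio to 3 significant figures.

3.39

Plate carrée maps x = Rλ, y = Rφ. The meridian scale is h = 1 and the parallel scale is k = 1/cos φ = sec φ.
Areal scale at 75°: h·k = 1.000 × 3.864 = 3.864.
Areal scale at 28.7°: h·k = 1.000 × 1.140 = 1.140.
Ratio = 3.864/1.140 ≈ 3.39.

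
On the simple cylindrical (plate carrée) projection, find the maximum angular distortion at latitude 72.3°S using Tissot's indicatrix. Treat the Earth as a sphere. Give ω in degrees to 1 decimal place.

64.5°

Plate carrée maps x = Rλ, y = Rφ. The meridian scale is h = 1 and the parallel scale is k = 1/cos φ = sec φ.
At 72.3°: h = 1.000, k = 3.289; principal scales a = 3.289, b = 1.000.
sin(ω/2) = (a − b)/(a + b) = 2.289/4.289 = 0.5337, so ω = 2 arcsin(0.5337) ≈ 64.5°.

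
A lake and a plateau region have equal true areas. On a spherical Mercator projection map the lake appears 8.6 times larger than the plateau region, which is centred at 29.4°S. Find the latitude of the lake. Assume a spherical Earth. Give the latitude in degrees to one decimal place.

On Mercator, (apparent₁)/(apparent₂) = sec²φ₁ / sec²φ₂ when true areas are equal.
cos²φ₂ / cos²φ₁ = 8.6  ⇒  cos φ₁ = cos 29.4° / √8.6 = 0.8712/2.933 = 0.2971.
φ₁ = arccos(0.2971) ≈ 72.7°.

72.7°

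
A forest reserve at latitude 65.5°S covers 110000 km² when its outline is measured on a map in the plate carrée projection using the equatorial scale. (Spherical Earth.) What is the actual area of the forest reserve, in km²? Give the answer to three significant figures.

45600 km²

In the plate carrée (x = Rλ, y = Rφ), meridians are true-scale (h = 1) and parallels are stretched by k = sec φ.
Areal scale = h·k = 1 × sec φ; at 65.5°, h = 1.000, k = 2.411, so h·k = 2.411.
True area = apparent / (areal scale) = 110000 / 2.411 ≈ 45600 km².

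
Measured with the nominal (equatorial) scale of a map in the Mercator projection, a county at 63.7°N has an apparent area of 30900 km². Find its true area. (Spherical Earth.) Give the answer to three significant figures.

Mercator is conformal, so the point scale is isotropic: h = k = sec φ = 1/cos φ.
Areal scale = k² = sec²φ = 1/cos²(63.7°) = 1/0.4431² = 5.094.
True area = apparent / (areal scale) = 30900 / 5.094 ≈ 6070 km².

6070 km²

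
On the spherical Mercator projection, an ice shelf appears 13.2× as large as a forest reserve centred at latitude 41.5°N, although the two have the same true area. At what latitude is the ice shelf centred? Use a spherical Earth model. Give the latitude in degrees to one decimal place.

78.1°

For equal true areas on Mercator, apparent areas scale as sec²φ, so the ratio is cos²φ₂ / cos²φ₁.
cos²φ₂ / cos²φ₁ = 13.2  ⇒  cos φ₁ = cos 41.5° / √13.2 = 0.7490/3.633 = 0.2061.
φ₁ = arccos(0.2061) ≈ 78.1°.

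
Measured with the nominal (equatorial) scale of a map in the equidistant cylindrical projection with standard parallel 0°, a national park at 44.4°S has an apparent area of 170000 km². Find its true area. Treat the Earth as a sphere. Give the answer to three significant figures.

121000 km²

Plate carrée maps x = Rλ, y = Rφ. The meridian scale is h = 1 and the parallel scale is k = 1/cos φ = sec φ.
Areal scale = h·k = 1 × sec φ; at 44.4°, h = 1.000, k = 1.400, so h·k = 1.400.
True area = apparent / (areal scale) = 170000 / 1.400 ≈ 121000 km².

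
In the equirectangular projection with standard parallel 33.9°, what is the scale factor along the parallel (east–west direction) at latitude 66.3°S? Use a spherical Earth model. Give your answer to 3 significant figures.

In the equirectangular projection with standard parallel φ₀ = 33.9° (x = Rλ cos φ₀, y = Rφ), meridians are true-scale (h = 1) and the parallel scale is k = cos φ₀ / cos φ.
k = cos 33.9° / cos 66.3° = 0.8300/0.4019 = 2.065.

2.06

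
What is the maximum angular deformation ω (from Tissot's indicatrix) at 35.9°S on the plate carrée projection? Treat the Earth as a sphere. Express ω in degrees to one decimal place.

12.0°

For the equirectangular projection with φ₀ = 0 (plate carrée), h = 1 along meridians and k = sec φ along parallels.
At 35.9°: h = 1.000, k = 1.235; principal scales a = 1.235, b = 1.000.
sin(ω/2) = (a − b)/(a + b) = 0.2345/2.235 = 0.1049, so ω = 2 arcsin(0.1049) ≈ 12.0°.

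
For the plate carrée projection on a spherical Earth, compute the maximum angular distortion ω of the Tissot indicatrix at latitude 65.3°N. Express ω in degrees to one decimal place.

Plate carrée maps x = Rλ, y = Rφ. The meridian scale is h = 1 and the parallel scale is k = 1/cos φ = sec φ.
At 65.3°: h = 1.000, k = 2.393; principal scales a = 2.393, b = 1.000.
sin(ω/2) = (a − b)/(a + b) = 1.393/3.393 = 0.4106, so ω = 2 arcsin(0.4106) ≈ 48.5°.

48.5°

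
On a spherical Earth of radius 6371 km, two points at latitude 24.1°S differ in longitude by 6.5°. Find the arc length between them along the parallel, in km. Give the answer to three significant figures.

Arc length along a parallel = R cos φ · Δλ (with Δλ in radians).
= 6371 × cos 24.1° × (6.5° × π/180) = 6371 × 0.9128 × 0.1134 ≈ 660 km.

660 km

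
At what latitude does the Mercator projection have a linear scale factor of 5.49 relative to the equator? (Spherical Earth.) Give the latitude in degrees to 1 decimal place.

Mercator scale is k = sec φ = 1/cos φ.
1/cos φ = 5.49  ⇒  cos φ = 0.1821  ⇒  φ = arccos(0.1821) ≈ 79.5°.

79.5°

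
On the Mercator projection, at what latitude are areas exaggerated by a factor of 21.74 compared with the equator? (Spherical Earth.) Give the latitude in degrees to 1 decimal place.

77.6°

Mercator areal scale is sec²φ.
sec²φ = 21.74  ⇒  cos²φ = 0.04600  ⇒  cos φ = 0.2145.
φ = arccos(0.2145) ≈ 77.6°.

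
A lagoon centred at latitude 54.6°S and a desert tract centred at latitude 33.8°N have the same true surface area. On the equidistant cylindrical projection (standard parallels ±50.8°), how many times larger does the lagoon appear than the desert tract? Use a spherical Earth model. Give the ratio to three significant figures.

1.43

The equidistant cylindrical projection with φ₀ = 50.8° has h = 1 (meridians true) and k = cos φ₀ / cos φ along parallels.
Areal scale at 54.6°: h·k = 1.000 × 1.091 = 1.091.
Areal scale at 33.8°: h·k = 1.000 × 0.7606 = 0.7606.
Ratio = 1.091/0.7606 ≈ 1.43.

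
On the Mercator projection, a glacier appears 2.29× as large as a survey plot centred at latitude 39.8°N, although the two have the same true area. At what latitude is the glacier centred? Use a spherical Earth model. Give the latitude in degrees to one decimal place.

Mercator areal scale is sec²φ, so apparent-area ratio = sec²φ₁ / sec²φ₂ = cos²φ₂ / cos²φ₁.
cos²φ₂ / cos²φ₁ = 2.29  ⇒  cos φ₁ = cos 39.8° / √2.29 = 0.7683/1.513 = 0.5077.
φ₁ = arccos(0.5077) ≈ 59.5°.

59.5°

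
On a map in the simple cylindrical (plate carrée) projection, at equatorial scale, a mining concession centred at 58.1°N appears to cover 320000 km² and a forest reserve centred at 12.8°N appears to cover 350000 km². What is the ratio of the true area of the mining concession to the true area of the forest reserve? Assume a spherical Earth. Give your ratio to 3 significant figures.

0.495

On the plate carrée, areal scale = h·k = 1 × sec φ, so true area = apparent × cos φ.
True area of mining concession: 320000 × cos(58.1°) = 320000 × 0.5284 = 169100 km².
True area of forest reserve: 350000 × cos(12.8°) = 350000 × 0.9751 = 341300 km².
Ratio = 169100 / 341300 ≈ 0.495.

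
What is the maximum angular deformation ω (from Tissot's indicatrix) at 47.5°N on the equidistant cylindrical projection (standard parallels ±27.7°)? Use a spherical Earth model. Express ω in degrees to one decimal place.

The equidistant cylindrical projection with φ₀ = 27.7° has h = 1 (meridians true) and k = cos φ₀ / cos φ along parallels.
At 47.5°: h = 1.000, k = 1.311; principal scales a = 1.311, b = 1.000.
sin(ω/2) = (a − b)/(a + b) = 0.3105/2.311 = 0.1344, so ω = 2 arcsin(0.1344) ≈ 15.4°.

15.4°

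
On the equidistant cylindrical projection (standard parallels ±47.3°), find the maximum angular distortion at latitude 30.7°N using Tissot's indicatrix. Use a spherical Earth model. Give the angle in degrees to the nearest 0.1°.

13.6°

With standard parallel φ₀ = 47.3°, the equirectangular projection gives x = Rλ cos φ₀, y = Rφ, so h = 1 and k = cos 47.3° / cos φ.
At 30.7°: h = 1.000, k = 0.7887; principal scales a = 1.000, b = 0.7887.
sin(ω/2) = (a − b)/(a + b) = 0.2113/1.789 = 0.1181, so ω = 2 arcsin(0.1181) ≈ 13.6°.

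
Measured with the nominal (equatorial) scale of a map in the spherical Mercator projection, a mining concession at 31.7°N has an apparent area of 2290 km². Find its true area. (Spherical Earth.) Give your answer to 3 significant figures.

1660 km²

For Mercator, h = k = sec φ (a conformal cylindrical projection has a single point scale, 1/cos φ).
Areal scale = k² = sec²φ = 1/cos²(31.7°) = 1/0.8508² = 1.381.
True area = apparent / (areal scale) = 2290 / 1.381 ≈ 1660 km².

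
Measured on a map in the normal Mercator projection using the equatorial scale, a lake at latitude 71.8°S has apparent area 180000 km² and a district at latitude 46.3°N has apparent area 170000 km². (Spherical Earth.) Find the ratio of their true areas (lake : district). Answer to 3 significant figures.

0.216

Since Mercator area scale is 1/cos²φ, the true area equals the apparent area multiplied by cos²φ.
True area of lake: 180000 × cos²(71.8°) = 180000 × 0.09755 = 17560 km².
True area of district: 170000 × cos²(46.3°) = 170000 × 0.4773 = 81140 km².
Ratio = 17560 / 81140 ≈ 0.216.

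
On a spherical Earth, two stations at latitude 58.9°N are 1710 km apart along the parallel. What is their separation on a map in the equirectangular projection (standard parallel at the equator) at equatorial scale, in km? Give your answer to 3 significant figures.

3310 km

For the equirectangular projection with φ₀ = 0 (plate carrée), h = 1 along meridians and k = sec φ along parallels.
Along the parallel, k = sec 58.9° = 1/0.5165 = 1.936.
Map distance = 1710 × 1.936 ≈ 3310 km.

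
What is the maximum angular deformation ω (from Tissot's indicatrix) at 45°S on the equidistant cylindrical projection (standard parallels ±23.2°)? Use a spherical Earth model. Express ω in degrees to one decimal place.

15.0°

With standard parallel φ₀ = 23.2°, the equirectangular projection gives x = Rλ cos φ₀, y = Rφ, so h = 1 and k = cos 23.2° / cos φ.
At 45°: h = 1.000, k = 1.300; principal scales a = 1.300, b = 1.000.
sin(ω/2) = (a − b)/(a + b) = 0.2999/2.300 = 0.1304, so ω = 2 arcsin(0.1304) ≈ 15.0°.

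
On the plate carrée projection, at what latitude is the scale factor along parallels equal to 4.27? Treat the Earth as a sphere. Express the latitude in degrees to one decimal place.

76.5°

Plate carrée: h = 1, k = sec φ along parallels.
sec φ = 4.27  ⇒  cos φ = 0.2342  ⇒  φ ≈ 76.5°.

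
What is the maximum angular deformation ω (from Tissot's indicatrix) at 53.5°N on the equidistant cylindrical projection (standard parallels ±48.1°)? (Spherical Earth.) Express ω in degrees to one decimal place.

6.6°

In the equirectangular projection with standard parallel φ₀ = 48.1° (x = Rλ cos φ₀, y = Rφ), meridians are true-scale (h = 1) and the parallel scale is k = cos φ₀ / cos φ.
At 53.5°: h = 1.000, k = 1.123; principal scales a = 1.123, b = 1.000.
sin(ω/2) = (a − b)/(a + b) = 0.1227/2.123 = 0.05782, so ω = 2 arcsin(0.05782) ≈ 6.6°.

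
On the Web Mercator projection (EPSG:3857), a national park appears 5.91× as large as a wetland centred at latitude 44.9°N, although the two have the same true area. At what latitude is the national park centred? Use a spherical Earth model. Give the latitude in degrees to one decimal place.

Mercator areal scale is sec²φ, so apparent-area ratio = sec²φ₁ / sec²φ₂ = cos²φ₂ / cos²φ₁.
cos²φ₂ / cos²φ₁ = 5.91  ⇒  cos φ₁ = cos 44.9° / √5.91 = 0.7083/2.431 = 0.2914.
φ₁ = arccos(0.2914) ≈ 73.1°.

73.1°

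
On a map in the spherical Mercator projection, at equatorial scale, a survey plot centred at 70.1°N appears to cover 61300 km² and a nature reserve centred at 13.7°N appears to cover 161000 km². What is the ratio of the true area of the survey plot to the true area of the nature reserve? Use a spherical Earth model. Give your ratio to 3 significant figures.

0.0467

On Mercator the areal scale is sec²φ, so true area = apparent × cos²φ.
True area of survey plot: 61300 × cos²(70.1°) = 61300 × 0.1159 = 7102 km².
True area of nature reserve: 161000 × cos²(13.7°) = 161000 × 0.9439 = 152000 km².
Ratio = 7102 / 152000 ≈ 0.0467.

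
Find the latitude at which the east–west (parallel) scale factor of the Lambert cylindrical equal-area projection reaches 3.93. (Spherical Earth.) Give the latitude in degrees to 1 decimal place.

75.3°

The Lambert cylindrical equal-area projection is the cylindrical equal-area projection with its standard parallel at the equator (φ₀ = 0). For cylindrical equal-area with standard parallel φ₀, h = cos φ / cos φ₀ and k = cos φ₀ / cos φ, so h·k = 1.
k = cos φ₀ / cos φ = 3.93  ⇒  cos φ = cos 0° / 3.93 = 0.2545.
φ = arccos(0.2545) ≈ 75.3°.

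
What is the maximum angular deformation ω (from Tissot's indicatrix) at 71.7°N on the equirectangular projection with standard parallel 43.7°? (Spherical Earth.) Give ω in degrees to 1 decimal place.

With standard parallel φ₀ = 43.7°, the equirectangular projection gives x = Rλ cos φ₀, y = Rφ, so h = 1 and k = cos 43.7° / cos φ.
At 71.7°: h = 1.000, k = 2.302; principal scales a = 2.302, b = 1.000.
sin(ω/2) = (a − b)/(a + b) = 1.302/3.302 = 0.3944, so ω = 2 arcsin(0.3944) ≈ 46.5°.

46.5°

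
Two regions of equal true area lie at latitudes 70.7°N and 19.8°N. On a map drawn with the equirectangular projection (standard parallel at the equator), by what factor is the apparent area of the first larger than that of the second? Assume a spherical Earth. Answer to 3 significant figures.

In the plate carrée (x = Rλ, y = Rφ), meridians are true-scale (h = 1) and parallels are stretched by k = sec φ.
Areal scale at 70.7°: h·k = 1.000 × 3.026 = 3.026.
Areal scale at 19.8°: h·k = 1.000 × 1.063 = 1.063.
Ratio = 3.026/1.063 ≈ 2.85.

2.85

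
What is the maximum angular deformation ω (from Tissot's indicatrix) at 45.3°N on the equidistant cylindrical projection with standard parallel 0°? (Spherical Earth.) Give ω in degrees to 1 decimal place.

Plate carrée maps x = Rλ, y = Rφ. The meridian scale is h = 1 and the parallel scale is k = 1/cos φ = sec φ.
At 45.3°: h = 1.000, k = 1.422; principal scales a = 1.422, b = 1.000.
sin(ω/2) = (a − b)/(a + b) = 0.4217/2.422 = 0.1741, so ω = 2 arcsin(0.1741) ≈ 20.1°.

20.1°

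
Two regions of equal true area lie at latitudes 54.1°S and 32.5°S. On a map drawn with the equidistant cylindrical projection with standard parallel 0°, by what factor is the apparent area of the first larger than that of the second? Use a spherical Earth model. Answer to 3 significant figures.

1.44

Plate carrée maps x = Rλ, y = Rφ. The meridian scale is h = 1 and the parallel scale is k = 1/cos φ = sec φ.
Areal scale at 54.1°: h·k = 1.000 × 1.705 = 1.705.
Areal scale at 32.5°: h·k = 1.000 × 1.186 = 1.186.
Ratio = 1.705/1.186 ≈ 1.44.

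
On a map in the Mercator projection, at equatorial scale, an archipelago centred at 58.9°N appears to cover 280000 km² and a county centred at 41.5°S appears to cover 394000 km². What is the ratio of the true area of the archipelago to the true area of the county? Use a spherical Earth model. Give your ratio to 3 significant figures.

0.338

On Mercator the areal scale is sec²φ, so true area = apparent × cos²φ.
True area of archipelago: 280000 × cos²(58.9°) = 280000 × 0.2668 = 74710 km².
True area of county: 394000 × cos²(41.5°) = 394000 × 0.5609 = 221000 km².
Ratio = 74710 / 221000 ≈ 0.338.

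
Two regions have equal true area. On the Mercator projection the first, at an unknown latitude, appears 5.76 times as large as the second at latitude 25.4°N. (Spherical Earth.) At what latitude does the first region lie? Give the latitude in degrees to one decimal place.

Mercator areal scale is sec²φ, so apparent-area ratio = sec²φ₁ / sec²φ₂ = cos²φ₂ / cos²φ₁.
cos²φ₂ / cos²φ₁ = 5.76  ⇒  cos φ₁ = cos 25.4° / √5.76 = 0.9033/2.400 = 0.3764.
φ₁ = arccos(0.3764) ≈ 67.9°.

67.9°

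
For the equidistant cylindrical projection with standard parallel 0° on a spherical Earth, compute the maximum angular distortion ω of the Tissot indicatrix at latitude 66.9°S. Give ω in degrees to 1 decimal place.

For the equirectangular projection with φ₀ = 0 (plate carrée), h = 1 along meridians and k = sec φ along parallels.
At 66.9°: h = 1.000, k = 2.549; principal scales a = 2.549, b = 1.000.
sin(ω/2) = (a − b)/(a + b) = 1.549/3.549 = 0.4364, so ω = 2 arcsin(0.4364) ≈ 51.8°.

51.8°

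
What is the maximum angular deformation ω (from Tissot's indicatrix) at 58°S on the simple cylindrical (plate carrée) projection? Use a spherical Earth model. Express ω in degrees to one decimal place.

35.8°

Plate carrée maps x = Rλ, y = Rφ. The meridian scale is h = 1 and the parallel scale is k = 1/cos φ = sec φ.
At 58°: h = 1.000, k = 1.887; principal scales a = 1.887, b = 1.000.
sin(ω/2) = (a − b)/(a + b) = 0.8871/2.887 = 0.3073, so ω = 2 arcsin(0.3073) ≈ 35.8°.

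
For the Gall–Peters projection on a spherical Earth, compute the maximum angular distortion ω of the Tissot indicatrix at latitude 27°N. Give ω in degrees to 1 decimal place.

26.3°

Gall–Peters is a cylindrical equal-area projection with standard parallels at ±45°. Cylindrical equal-area (φ₀ = 45°): h = cos φ / cos 45° along meridians, k = cos 45° / cos φ along parallels; h·k = 1.
At 27°: h = 1.260, k = 0.7936; principal scales a = 1.260, b = 0.7936.
sin(ω/2) = (a − b)/(a + b) = 0.4665/2.054 = 0.2271, so ω = 2 arcsin(0.2271) ≈ 26.3°.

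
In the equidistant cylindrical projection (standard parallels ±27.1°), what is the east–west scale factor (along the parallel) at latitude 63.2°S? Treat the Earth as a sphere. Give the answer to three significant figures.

1.97

The equidistant cylindrical projection with φ₀ = 27.1° has h = 1 (meridians true) and k = cos φ₀ / cos φ along parallels.
k = cos 27.1° / cos 63.2° = 0.8902/0.4509 = 1.974.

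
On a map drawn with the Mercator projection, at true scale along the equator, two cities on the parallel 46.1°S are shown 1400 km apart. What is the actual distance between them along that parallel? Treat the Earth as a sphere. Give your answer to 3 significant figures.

971 km

For Mercator, h = k = sec φ (a conformal cylindrical projection has a single point scale, 1/cos φ).
Along the parallel at 46.1°, map distances are exaggerated by k = sec 46.1° = 1.442.
True distance = 1400 / 1.442 = 1400 × cos 46.1° ≈ 971 km.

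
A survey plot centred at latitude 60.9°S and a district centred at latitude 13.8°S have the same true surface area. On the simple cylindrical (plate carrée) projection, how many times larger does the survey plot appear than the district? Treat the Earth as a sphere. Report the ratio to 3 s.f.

2.00

In the plate carrée (x = Rλ, y = Rφ), meridians are true-scale (h = 1) and parallels are stretched by k = sec φ.
Areal scale at 60.9°: h·k = 1.000 × 2.056 = 2.056.
Areal scale at 13.8°: h·k = 1.000 × 1.030 = 1.030.
Ratio = 2.056/1.030 ≈ 2.00.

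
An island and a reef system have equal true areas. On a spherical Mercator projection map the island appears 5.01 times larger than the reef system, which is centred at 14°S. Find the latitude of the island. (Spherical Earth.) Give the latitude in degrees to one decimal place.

On Mercator, (apparent₁)/(apparent₂) = sec²φ₁ / sec²φ₂ when true areas are equal.
cos²φ₂ / cos²φ₁ = 5.01  ⇒  cos φ₁ = cos 14° / √5.01 = 0.9703/2.238 = 0.4335.
φ₁ = arccos(0.4335) ≈ 64.3°.

64.3°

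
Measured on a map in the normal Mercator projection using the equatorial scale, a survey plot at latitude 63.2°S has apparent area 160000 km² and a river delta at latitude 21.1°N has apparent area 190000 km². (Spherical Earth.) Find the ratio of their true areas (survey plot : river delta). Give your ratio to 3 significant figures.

On Mercator the areal scale is sec²φ, so true area = apparent × cos²φ.
True area of survey plot: 160000 × cos²(63.2°) = 160000 × 0.2033 = 32530 km².
True area of river delta: 190000 × cos²(21.1°) = 190000 × 0.8704 = 165400 km².
Ratio = 32530 / 165400 ≈ 0.197.

0.197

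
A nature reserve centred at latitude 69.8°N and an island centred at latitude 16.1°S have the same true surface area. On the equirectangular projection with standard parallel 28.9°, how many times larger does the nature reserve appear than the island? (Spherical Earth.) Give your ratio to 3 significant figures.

The equidistant cylindrical projection with φ₀ = 28.9° has h = 1 (meridians true) and k = cos φ₀ / cos φ along parallels.
Areal scale at 69.8°: h·k = 1.000 × 2.535 = 2.535.
Areal scale at 16.1°: h·k = 1.000 × 0.9112 = 0.9112.
Ratio = 2.535/0.9112 ≈ 2.78.

2.78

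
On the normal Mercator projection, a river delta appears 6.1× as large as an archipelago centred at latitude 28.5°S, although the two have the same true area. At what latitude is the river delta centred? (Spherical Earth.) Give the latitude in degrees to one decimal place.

69.2°

On Mercator, (apparent₁)/(apparent₂) = sec²φ₁ / sec²φ₂ when true areas are equal.
cos²φ₂ / cos²φ₁ = 6.1  ⇒  cos φ₁ = cos 28.5° / √6.1 = 0.8788/2.470 = 0.3558.
φ₁ = arccos(0.3558) ≈ 69.2°.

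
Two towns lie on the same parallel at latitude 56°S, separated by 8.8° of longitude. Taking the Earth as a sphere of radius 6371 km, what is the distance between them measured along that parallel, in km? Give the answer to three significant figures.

547 km

Arc length along a parallel = R cos φ · Δλ (with Δλ in radians).
= 6371 × cos 56° × (8.8° × π/180) = 6371 × 0.5592 × 0.1536 ≈ 547 km.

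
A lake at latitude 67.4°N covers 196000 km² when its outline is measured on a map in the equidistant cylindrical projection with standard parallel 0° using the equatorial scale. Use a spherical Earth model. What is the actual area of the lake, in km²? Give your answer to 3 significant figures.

Plate carrée maps x = Rλ, y = Rφ. The meridian scale is h = 1 and the parallel scale is k = 1/cos φ = sec φ.
Areal scale = h·k = 1 × sec φ; at 67.4°, h = 1.000, k = 2.602, so h·k = 2.602.
True area = apparent / (areal scale) = 196000 / 2.602 ≈ 75300 km².

75300 km²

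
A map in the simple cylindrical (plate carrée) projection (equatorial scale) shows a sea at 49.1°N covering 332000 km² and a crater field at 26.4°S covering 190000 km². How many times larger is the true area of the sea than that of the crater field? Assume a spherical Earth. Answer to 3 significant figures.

Plate carrée has h = 1 and k = sec φ, giving areal scale sec φ; true area = (apparent area) · cos φ.
True area of sea: 332000 × cos(49.1°) = 332000 × 0.6547 = 217400 km².
True area of crater field: 190000 × cos(26.4°) = 190000 × 0.8957 = 170200 km².
Ratio = 217400 / 170200 ≈ 1.28.

1.28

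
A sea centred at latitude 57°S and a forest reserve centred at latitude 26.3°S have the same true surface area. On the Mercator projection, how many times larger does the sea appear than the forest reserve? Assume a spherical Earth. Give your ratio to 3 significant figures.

2.71

Mercator areal scale is sec²φ.
At 57°: sec²(57°) = 1/0.5446² = 3.371.
At 26.3°: sec²(26.3°) = 1/0.8965² = 1.244.
Ratio = 3.371/1.244 = cos²(26.3°)/cos²(57°) ≈ 2.71.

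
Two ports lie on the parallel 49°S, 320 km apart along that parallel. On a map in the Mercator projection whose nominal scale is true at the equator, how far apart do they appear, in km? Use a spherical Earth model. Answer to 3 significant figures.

488 km

The Mercator projection is conformal; its linear scale factor is the same in every direction and equals sec φ = 1/cos φ.
Along the parallel, k = sec 49° = 1/0.6561 = 1.524.
Map distance = 320 × 1.524 ≈ 488 km.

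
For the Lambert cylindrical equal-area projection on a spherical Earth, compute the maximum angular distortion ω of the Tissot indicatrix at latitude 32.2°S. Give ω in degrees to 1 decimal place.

19.0°

The Lambert cylindrical equal-area projection is the cylindrical equal-area projection with its standard parallel at the equator (φ₀ = 0). For cylindrical equal-area with standard parallel φ₀, h = cos φ / cos φ₀ and k = cos φ₀ / cos φ, so h·k = 1.
At 32.2°: h = 0.8462, k = 1.182; principal scales a = 1.182, b = 0.8462.
sin(ω/2) = (a − b)/(a + b) = 0.3356/2.028 = 0.1655, so ω = 2 arcsin(0.1655) ≈ 19.0°.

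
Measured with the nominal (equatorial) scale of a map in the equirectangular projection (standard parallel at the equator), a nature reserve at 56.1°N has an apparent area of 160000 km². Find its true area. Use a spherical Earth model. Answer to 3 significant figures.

In the plate carrée (x = Rλ, y = Rφ), meridians are true-scale (h = 1) and parallels are stretched by k = sec φ.
Areal scale = h·k = 1 × sec φ; at 56.1°, h = 1.000, k = 1.793, so h·k = 1.793.
True area = apparent / (areal scale) = 160000 / 1.793 ≈ 89200 km².

89200 km²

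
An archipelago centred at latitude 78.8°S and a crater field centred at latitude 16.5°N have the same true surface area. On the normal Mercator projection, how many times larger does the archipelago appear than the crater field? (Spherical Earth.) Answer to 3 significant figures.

Mercator is conformal with k = sec φ, so areal scale = k² = sec²φ.
At 78.8°: sec²(78.8°) = 1/0.1942² = 26.51.
At 16.5°: sec²(16.5°) = 1/0.9588² = 1.088.
Ratio = 26.51/1.088 = cos²(16.5°)/cos²(78.8°) ≈ 24.4.

24.4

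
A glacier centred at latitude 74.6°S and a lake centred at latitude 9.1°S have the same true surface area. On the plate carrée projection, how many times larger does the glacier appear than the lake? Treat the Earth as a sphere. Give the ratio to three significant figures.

Plate carrée maps x = Rλ, y = Rφ. The meridian scale is h = 1 and the parallel scale is k = 1/cos φ = sec φ.
Areal scale at 74.6°: h·k = 1.000 × 3.766 = 3.766.
Areal scale at 9.1°: h·k = 1.000 × 1.013 = 1.013.
Ratio = 3.766/1.013 ≈ 3.72.

3.72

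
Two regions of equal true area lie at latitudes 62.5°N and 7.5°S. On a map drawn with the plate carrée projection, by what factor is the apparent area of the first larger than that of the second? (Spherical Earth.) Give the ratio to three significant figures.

2.15

Plate carrée maps x = Rλ, y = Rφ. The meridian scale is h = 1 and the parallel scale is k = 1/cos φ = sec φ.
Areal scale at 62.5°: h·k = 1.000 × 2.166 = 2.166.
Areal scale at 7.5°: h·k = 1.000 × 1.009 = 1.009.
Ratio = 2.166/1.009 ≈ 2.15.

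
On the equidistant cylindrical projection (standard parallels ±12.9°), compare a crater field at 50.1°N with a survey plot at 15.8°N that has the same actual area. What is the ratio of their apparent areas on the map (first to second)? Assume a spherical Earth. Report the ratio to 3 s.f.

With standard parallel φ₀ = 12.9°, the equirectangular projection gives x = Rλ cos φ₀, y = Rφ, so h = 1 and k = cos 12.9° / cos φ.
Areal scale at 50.1°: h·k = 1.000 × 1.520 = 1.520.
Areal scale at 15.8°: h·k = 1.000 × 1.013 = 1.013.
Ratio = 1.520/1.013 ≈ 1.50.

1.50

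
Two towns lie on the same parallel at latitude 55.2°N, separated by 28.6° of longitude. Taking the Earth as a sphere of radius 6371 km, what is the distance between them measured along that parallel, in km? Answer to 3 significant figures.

Arc length along a parallel = R cos φ · Δλ (with Δλ in radians).
= 6371 × cos 55.2° × (28.6° × π/180) = 6371 × 0.5707 × 0.4992 ≈ 1810 km.

1810 km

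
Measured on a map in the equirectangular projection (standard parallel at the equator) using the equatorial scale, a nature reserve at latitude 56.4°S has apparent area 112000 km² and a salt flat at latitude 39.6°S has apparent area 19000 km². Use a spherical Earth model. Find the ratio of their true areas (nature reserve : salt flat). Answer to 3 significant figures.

4.23

On the plate carrée, areal scale = h·k = 1 × sec φ, so true area = apparent × cos φ.
True area of nature reserve: 112000 × cos(56.4°) = 112000 × 0.5534 = 61980 km².
True area of salt flat: 19000 × cos(39.6°) = 19000 × 0.7705 = 14640 km².
Ratio = 61980 / 14640 ≈ 4.23.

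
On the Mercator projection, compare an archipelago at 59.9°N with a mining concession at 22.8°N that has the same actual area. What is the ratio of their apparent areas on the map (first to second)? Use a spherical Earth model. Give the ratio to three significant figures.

Mercator is conformal with k = sec φ, so areal scale = k² = sec²φ.
At 59.9°: sec²(59.9°) = 1/0.5015² = 3.976.
At 22.8°: sec²(22.8°) = 1/0.9219² = 1.177.
Ratio = 3.976/1.177 = cos²(22.8°)/cos²(59.9°) ≈ 3.38.

3.38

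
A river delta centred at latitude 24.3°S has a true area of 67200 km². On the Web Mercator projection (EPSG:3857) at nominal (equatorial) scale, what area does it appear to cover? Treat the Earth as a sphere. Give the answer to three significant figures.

80900 km²

For Mercator, h = k = sec φ (a conformal cylindrical projection has a single point scale, 1/cos φ).
Areal scale = k² = sec²φ = 1/cos²(24.3°) = 1/0.9114² = 1.204.
Apparent area = 67200 × 1.204 ≈ 80900 km².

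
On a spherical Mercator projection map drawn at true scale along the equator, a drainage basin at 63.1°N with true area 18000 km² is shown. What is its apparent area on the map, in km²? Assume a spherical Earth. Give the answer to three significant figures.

Mercator is conformal, so the point scale is isotropic: h = k = sec φ = 1/cos φ.
Areal scale = k² = sec²φ = 1/cos²(63.1°) = 1/0.4524² = 4.885.
Apparent area = 18000 × 4.885 ≈ 87900 km².

87900 km²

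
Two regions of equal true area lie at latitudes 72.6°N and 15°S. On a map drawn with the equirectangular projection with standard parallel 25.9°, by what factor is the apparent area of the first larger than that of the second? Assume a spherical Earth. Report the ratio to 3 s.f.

3.23

With standard parallel φ₀ = 25.9°, the equirectangular projection gives x = Rλ cos φ₀, y = Rφ, so h = 1 and k = cos 25.9° / cos φ.
Areal scale at 72.6°: h·k = 1.000 × 3.008 = 3.008.
Areal scale at 15°: h·k = 1.000 × 0.9313 = 0.9313.
Ratio = 3.008/0.9313 ≈ 3.23.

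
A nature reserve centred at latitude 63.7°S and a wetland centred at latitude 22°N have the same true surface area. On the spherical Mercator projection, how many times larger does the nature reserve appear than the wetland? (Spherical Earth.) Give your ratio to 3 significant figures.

On Mercator, area is exaggerated by sec²φ = 1/cos²φ.
At 63.7°: sec²(63.7°) = 1/0.4431² = 5.094.
At 22°: sec²(22°) = 1/0.9272² = 1.163.
Ratio = 5.094/1.163 = cos²(22°)/cos²(63.7°) ≈ 4.38.

4.38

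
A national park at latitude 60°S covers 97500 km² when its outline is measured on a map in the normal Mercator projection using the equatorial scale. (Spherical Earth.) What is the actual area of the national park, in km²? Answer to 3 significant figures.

For Mercator, h = k = sec φ (a conformal cylindrical projection has a single point scale, 1/cos φ).
Areal scale = k² = sec²φ = 1/cos²(60°) = 1/0.5000² = 4.000.
True area = apparent / (areal scale) = 97500 / 4.000 ≈ 24400 km².

24400 km²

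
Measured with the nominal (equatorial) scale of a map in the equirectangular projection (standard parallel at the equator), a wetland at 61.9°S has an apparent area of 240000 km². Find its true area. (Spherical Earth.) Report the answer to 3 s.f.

Plate carrée maps x = Rλ, y = Rφ. The meridian scale is h = 1 and the parallel scale is k = 1/cos φ = sec φ.
Areal scale = h·k = 1 × sec φ; at 61.9°, h = 1.000, k = 2.123, so h·k = 2.123.
True area = apparent / (areal scale) = 240000 / 2.123 ≈ 113000 km².

113000 km²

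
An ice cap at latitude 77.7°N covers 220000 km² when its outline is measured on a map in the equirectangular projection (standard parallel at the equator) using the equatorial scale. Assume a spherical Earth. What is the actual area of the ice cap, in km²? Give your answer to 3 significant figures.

46900 km²

For the equirectangular projection with φ₀ = 0 (plate carrée), h = 1 along meridians and k = sec φ along parallels.
Areal scale = h·k = 1 × sec φ; at 77.7°, h = 1.000, k = 4.694, so h·k = 4.694.
True area = apparent / (areal scale) = 220000 / 4.694 ≈ 46900 km².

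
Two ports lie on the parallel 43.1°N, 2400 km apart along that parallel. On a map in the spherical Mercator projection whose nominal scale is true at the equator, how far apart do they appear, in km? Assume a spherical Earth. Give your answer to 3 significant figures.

3290 km

Mercator is conformal, so the point scale is isotropic: h = k = sec φ = 1/cos φ.
Along the parallel, k = sec 43.1° = 1/0.7302 = 1.370.
Map distance = 2400 × 1.370 ≈ 3290 km.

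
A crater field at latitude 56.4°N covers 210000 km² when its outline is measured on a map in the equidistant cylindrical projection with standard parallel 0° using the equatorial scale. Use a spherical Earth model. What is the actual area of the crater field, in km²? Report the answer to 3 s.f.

For the equirectangular projection with φ₀ = 0 (plate carrée), h = 1 along meridians and k = sec φ along parallels.
Areal scale = h·k = 1 × sec φ; at 56.4°, h = 1.000, k = 1.807, so h·k = 1.807.
True area = apparent / (areal scale) = 210000 / 1.807 ≈ 116000 km².

116000 km²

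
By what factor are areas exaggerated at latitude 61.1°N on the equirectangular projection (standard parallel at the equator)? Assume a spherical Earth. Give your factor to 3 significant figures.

2.07

In the plate carrée (x = Rλ, y = Rφ), meridians are true-scale (h = 1) and parallels are stretched by k = sec φ.
Areal scale = h·k = 1 × sec φ; at 61.1°, h = 1.000, k = 2.069, so h·k = 2.069.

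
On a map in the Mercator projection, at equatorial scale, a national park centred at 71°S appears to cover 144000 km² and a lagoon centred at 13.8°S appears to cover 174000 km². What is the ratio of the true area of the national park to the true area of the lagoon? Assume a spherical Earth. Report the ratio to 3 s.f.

Since Mercator area scale is 1/cos²φ, the true area equals the apparent area multiplied by cos²φ.
True area of national park: 144000 × cos²(71°) = 144000 × 0.1060 = 15260 km².
True area of lagoon: 174000 × cos²(13.8°) = 174000 × 0.9431 = 164100 km².
Ratio = 15260 / 164100 ≈ 0.0930.

0.0930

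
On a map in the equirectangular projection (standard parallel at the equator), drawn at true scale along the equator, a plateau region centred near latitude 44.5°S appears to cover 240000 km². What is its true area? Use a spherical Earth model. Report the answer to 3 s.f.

171000 km²

In the plate carrée (x = Rλ, y = Rφ), meridians are true-scale (h = 1) and parallels are stretched by k = sec φ.
Areal scale = h·k = 1 × sec φ; at 44.5°, h = 1.000, k = 1.402, so h·k = 1.402.
True area = apparent / (areal scale) = 240000 / 1.402 ≈ 171000 km².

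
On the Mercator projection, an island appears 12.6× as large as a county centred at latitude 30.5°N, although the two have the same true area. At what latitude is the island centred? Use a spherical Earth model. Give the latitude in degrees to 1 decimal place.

76.0°

On Mercator, (apparent₁)/(apparent₂) = sec²φ₁ / sec²φ₂ when true areas are equal.
cos²φ₂ / cos²φ₁ = 12.6  ⇒  cos φ₁ = cos 30.5° / √12.6 = 0.8616/3.550 = 0.2427.
φ₁ = arccos(0.2427) ≈ 76.0°.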